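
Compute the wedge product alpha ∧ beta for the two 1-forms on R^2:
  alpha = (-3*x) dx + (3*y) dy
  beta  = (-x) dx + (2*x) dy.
alpha ∧ beta = (3*x*(-2*x + y)) dx ∧ dy

Distribute the wedge, using dx_i ∧ dx_j = -dx_j ∧ dx_i and dx_i ∧ dx_i = 0. For each pair (i, j) with i < j, the coefficient of dx_i ∧ dx_j in alpha ∧ beta is (alpha_i * beta_j - alpha_j * beta_i). Collecting: alpha ∧ beta = (3*x*(-2*x + y)) dx ∧ dy.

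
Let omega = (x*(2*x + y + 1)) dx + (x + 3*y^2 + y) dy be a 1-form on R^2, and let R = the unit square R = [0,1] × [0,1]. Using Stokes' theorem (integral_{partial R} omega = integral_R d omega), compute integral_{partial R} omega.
integral_(partial R) omega = 1/2

Stokes: integral_partial_R omega = integral_R d omega with d omega = (∂Q/∂x - ∂P/∂y) dx ∧ dy.
  ∂Q/∂x = 1
  ∂P/∂y = x
  integrand = ∂Q/∂x - ∂P/∂y = 1 - x.
Integrating over R: integral_0^1 integral_0^1 (1 - x) dx dy = 1/2.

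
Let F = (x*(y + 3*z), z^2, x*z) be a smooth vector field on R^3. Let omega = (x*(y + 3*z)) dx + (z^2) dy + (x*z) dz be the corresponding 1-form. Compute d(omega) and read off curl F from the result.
d(omega) = (-2*z) dy ∧ dz + (3*x - z) dz ∧ dx + (-x) dx ∧ dy; curl F = (-2*z, 3*x - z, -x)

d omega = sum_{i<j} (∂f_j/∂x_i - ∂f_i/∂x_j) dx_i ∧ dx_j. Under the identification (dy ∧ dz, dz ∧ dx, dx ∧ dy) ↔ (e_x, e_y, e_z), the coefficients are exactly the components of curl F. Compute:
  ∂R/∂y - ∂Q/∂z = (0) - (2*z) = -2*z
  ∂P/∂z - ∂R/∂x = (3*x) - (z) = 3*x - z
  ∂Q/∂x - ∂P/∂y = (0) - (x) = -x.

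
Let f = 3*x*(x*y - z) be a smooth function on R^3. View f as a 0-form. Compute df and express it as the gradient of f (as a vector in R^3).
df = (6*x*y - 3*z) dx + (3*x^2) dy + (-3*x) dz; grad f = (6*x*y - 3*z, 3*x^2, -3*x)

For a 0-form f, d f = (∂f/∂x) dx + (∂f/∂y) dy + (∂f/∂z) dz. The components of the vector representation are exactly the entries of grad f in Cartesian coordinates:
  ∂f/∂x = 6*x*y - 3*z
  ∂f/∂y = 3*x^2
  ∂f/∂z = -3*x.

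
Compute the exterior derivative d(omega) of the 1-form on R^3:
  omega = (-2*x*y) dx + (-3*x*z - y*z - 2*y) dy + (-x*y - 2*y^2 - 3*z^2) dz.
d(omega) = (2*x - 3*z) dx ∧ dy + (-y) dx ∧ dz + (2*x - 3*y) dy ∧ dz

For a 1-form omega = sum_i f_i dx_i, the exterior derivative is
  d(omega) = sum_{i < j} (∂f_j/∂x_i - ∂f_i/∂x_j) dx_i ∧ dx_j.
  coefficient of dx ∧ dy: ∂f_2/∂x - ∂f_1/∂y = ∂(-3*x*z - y*z - 2*y)/∂x - ∂(-2*x*y)/∂y = 2*x - 3*z
  coefficient of dx ∧ dz: ∂f_3/∂x - ∂f_1/∂z = ∂(-x*y - 2*y^2 - 3*z^2)/∂x - ∂(-2*x*y)/∂z = -y
  coefficient of dy ∧ dz: ∂f_3/∂y - ∂f_2/∂z = ∂(-x*y - 2*y^2 - 3*z^2)/∂y - ∂(-3*x*z - y*z - 2*y)/∂z = 2*x - 3*y
Assembling: d(omega) = (2*x - 3*z) dx ∧ dy + (-y) dx ∧ dz + (2*x - 3*y) dy ∧ dz.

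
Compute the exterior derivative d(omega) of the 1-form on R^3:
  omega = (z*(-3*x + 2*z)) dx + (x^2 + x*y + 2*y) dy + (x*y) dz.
d(omega) = (2*x + y) dx ∧ dy + (3*x + y - 4*z) dx ∧ dz + (x) dy ∧ dz

For a 1-form omega = sum_i f_i dx_i, the exterior derivative is
  d(omega) = sum_{i < j} (∂f_j/∂x_i - ∂f_i/∂x_j) dx_i ∧ dx_j.
  coefficient of dx ∧ dy: ∂f_2/∂x - ∂f_1/∂y = ∂(x^2 + x*y + 2*y)/∂x - ∂(z*(-3*x + 2*z))/∂y = 2*x + y
  coefficient of dx ∧ dz: ∂f_3/∂x - ∂f_1/∂z = ∂(x*y)/∂x - ∂(z*(-3*x + 2*z))/∂z = 3*x + y - 4*z
  coefficient of dy ∧ dz: ∂f_3/∂y - ∂f_2/∂z = ∂(x*y)/∂y - ∂(x^2 + x*y + 2*y)/∂z = x
Assembling: d(omega) = (2*x + y) dx ∧ dy + (3*x + y - 4*z) dx ∧ dz + (x) dy ∧ dz.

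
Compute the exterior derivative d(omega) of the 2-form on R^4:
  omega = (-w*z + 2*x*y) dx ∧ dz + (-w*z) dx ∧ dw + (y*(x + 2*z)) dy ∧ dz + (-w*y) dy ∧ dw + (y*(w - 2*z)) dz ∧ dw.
d(omega) = (-2*x + y) dx ∧ dy ∧ dz + (w - z) dx ∧ dz ∧ dw + (w - 2*z) dy ∧ dz ∧ dw

For a 2-form omega = sum_{i<j} g_{ij} dx_i ∧ dx_j, the exterior derivative is
  d(omega) = sum_{i<j} d(g_{ij}) ∧ dx_i ∧ dx_j = sum_{i<j, k} (∂g_{ij}/∂x_k) dx_k ∧ dx_i ∧ dx_j.
Expand each term, using dx_k ∧ dx_i ∧ dx_j = sgn(permutation) dx_{(a)} ∧ dx_{(b)} ∧ dx_{(c)} with (a < b < c) sorted:
  d(-w*z + 2*x*y) includes (∂/∂y)(-w*z + 2*x*y) dy = (2*x) dy, which multiplied by dx ∧ dz gives (-2*x) dx ∧ dy ∧ dz
  d(-w*z + 2*x*y) includes (∂/∂w)(-w*z + 2*x*y) dw = (-z) dw, which multiplied by dx ∧ dz gives (-z) dx ∧ dz ∧ dw
  d(-w*z) includes (∂/∂z)(-w*z) dz = (-w) dz, which multiplied by dx ∧ dw gives (w) dx ∧ dz ∧ dw
  d(y*(x + 2*z)) includes (∂/∂x)(y*(x + 2*z)) dx = (y) dx, which multiplied by dy ∧ dz gives (y) dx ∧ dy ∧ dz
  d(y*(w - 2*z)) includes (∂/∂y)(y*(w - 2*z)) dy = (w - 2*z) dy, which multiplied by dz ∧ dw gives (w - 2*z) dy ∧ dz ∧ dw
Collecting like 3-forms: d(omega) = (-2*x + y) dx ∧ dy ∧ dz + (w - z) dx ∧ dz ∧ dw + (w - 2*z) dy ∧ dz ∧ dw.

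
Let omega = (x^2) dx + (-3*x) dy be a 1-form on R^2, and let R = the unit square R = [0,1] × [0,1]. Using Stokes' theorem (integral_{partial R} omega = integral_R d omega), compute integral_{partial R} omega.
integral_(partial R) omega = -3

Stokes: integral_partial_R omega = integral_R d omega with d omega = (∂Q/∂x - ∂P/∂y) dx ∧ dy.
  ∂Q/∂x = -3
  ∂P/∂y = 0
  integrand = ∂Q/∂x - ∂P/∂y = -3.
Integrating over R: integral_0^1 integral_0^1 (-3) dx dy = -3.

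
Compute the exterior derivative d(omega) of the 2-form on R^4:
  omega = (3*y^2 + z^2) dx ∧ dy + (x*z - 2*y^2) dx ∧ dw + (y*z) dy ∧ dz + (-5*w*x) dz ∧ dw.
d(omega) = (2*z) dx ∧ dy ∧ dz + (4*y) dx ∧ dy ∧ dw + (-5*w - x) dx ∧ dz ∧ dw

For a 2-form omega = sum_{i<j} g_{ij} dx_i ∧ dx_j, the exterior derivative is
  d(omega) = sum_{i<j} d(g_{ij}) ∧ dx_i ∧ dx_j = sum_{i<j, k} (∂g_{ij}/∂x_k) dx_k ∧ dx_i ∧ dx_j.
Expand each term, using dx_k ∧ dx_i ∧ dx_j = sgn(permutation) dx_{(a)} ∧ dx_{(b)} ∧ dx_{(c)} with (a < b < c) sorted:
  d(3*y^2 + z^2) includes (∂/∂z)(3*y^2 + z^2) dz = (2*z) dz, which multiplied by dx ∧ dy gives (2*z) dx ∧ dy ∧ dz
  d(x*z - 2*y^2) includes (∂/∂y)(x*z - 2*y^2) dy = (-4*y) dy, which multiplied by dx ∧ dw gives (4*y) dx ∧ dy ∧ dw
  d(x*z - 2*y^2) includes (∂/∂z)(x*z - 2*y^2) dz = (x) dz, which multiplied by dx ∧ dw gives (-x) dx ∧ dz ∧ dw
  d(-5*w*x) includes (∂/∂x)(-5*w*x) dx = (-5*w) dx, which multiplied by dz ∧ dw gives (-5*w) dx ∧ dz ∧ dw
Collecting like 3-forms: d(omega) = (2*z) dx ∧ dy ∧ dz + (4*y) dx ∧ dy ∧ dw + (-5*w - x) dx ∧ dz ∧ dw.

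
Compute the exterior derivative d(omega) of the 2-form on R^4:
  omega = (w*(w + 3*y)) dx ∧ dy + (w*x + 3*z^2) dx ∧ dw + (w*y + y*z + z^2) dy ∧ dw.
d(omega) = (2*w + 3*y) dx ∧ dy ∧ dw + (-6*z) dx ∧ dz ∧ dw + (-y - 2*z) dy ∧ dz ∧ dw

For a 2-form omega = sum_{i<j} g_{ij} dx_i ∧ dx_j, the exterior derivative is
  d(omega) = sum_{i<j} d(g_{ij}) ∧ dx_i ∧ dx_j = sum_{i<j, k} (∂g_{ij}/∂x_k) dx_k ∧ dx_i ∧ dx_j.
Expand each term, using dx_k ∧ dx_i ∧ dx_j = sgn(permutation) dx_{(a)} ∧ dx_{(b)} ∧ dx_{(c)} with (a < b < c) sorted:
  d(w*(w + 3*y)) includes (∂/∂w)(w*(w + 3*y)) dw = (2*w + 3*y) dw, which multiplied by dx ∧ dy gives (2*w + 3*y) dx ∧ dy ∧ dw
  d(w*x + 3*z^2) includes (∂/∂z)(w*x + 3*z^2) dz = (6*z) dz, which multiplied by dx ∧ dw gives (-6*z) dx ∧ dz ∧ dw
  d(w*y + y*z + z^2) includes (∂/∂z)(w*y + y*z + z^2) dz = (y + 2*z) dz, which multiplied by dy ∧ dw gives (-y - 2*z) dy ∧ dz ∧ dw
Collecting like 3-forms: d(omega) = (2*w + 3*y) dx ∧ dy ∧ dw + (-6*z) dx ∧ dz ∧ dw + (-y - 2*z) dy ∧ dz ∧ dw.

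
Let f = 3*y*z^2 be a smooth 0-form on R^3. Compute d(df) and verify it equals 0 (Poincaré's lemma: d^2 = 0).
d(df) = 0

Step 1: df = sum_i (∂f/∂x_i) dx_i = (0) dx + (3*z^2) dy + (6*y*z) dz.
Step 2: Apply d again. Using the 1-form formula, the coefficient of dx ∧ dy in d(df) is ∂^2 f/∂x ∂y - ∂^2 f/∂y ∂x = (0) - (0) = 0 (equality of mixed partials for smooth f).
Similarly for dx ∧ dz and dy ∧ dz — all coefficients vanish. So d(df) = 0.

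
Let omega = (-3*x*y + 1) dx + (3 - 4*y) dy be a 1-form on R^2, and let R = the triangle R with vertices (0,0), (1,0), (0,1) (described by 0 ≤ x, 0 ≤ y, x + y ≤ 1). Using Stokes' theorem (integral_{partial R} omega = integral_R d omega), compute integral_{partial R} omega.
integral_(partial R) omega = 1/2

Stokes: integral_partial_R omega = integral_R d omega with d omega = (∂Q/∂x - ∂P/∂y) dx ∧ dy.
  ∂Q/∂x = 0
  ∂P/∂y = -3*x
  integrand = ∂Q/∂x - ∂P/∂y = 3*x.
Integrating over R: integral_0^1 integral_0^{1-x} (3*x) dy dx = 1/2.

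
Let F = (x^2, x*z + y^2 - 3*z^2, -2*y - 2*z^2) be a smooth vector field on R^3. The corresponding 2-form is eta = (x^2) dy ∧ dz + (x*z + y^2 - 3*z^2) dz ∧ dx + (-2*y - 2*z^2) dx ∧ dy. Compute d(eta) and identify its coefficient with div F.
d(eta) = (2*x + 2*y - 4*z) dx ∧ dy ∧ dz; div F = 2*x + 2*y - 4*z

For a 2-form in R^3 of the form above, applying d gives a 3-form with coefficient ∂P/∂x + ∂Q/∂y + ∂R/∂z:
  ∂P/∂x = 2*x
  ∂Q/∂y = 2*y
  ∂R/∂z = -4*z
Sum = 2*x + 2*y - 4*z, which is exactly div F.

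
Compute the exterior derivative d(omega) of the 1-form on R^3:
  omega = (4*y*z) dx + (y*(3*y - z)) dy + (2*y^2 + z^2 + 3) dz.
d(omega) = (-4*z) dx ∧ dy + (-4*y) dx ∧ dz + (5*y) dy ∧ dz

For a 1-form omega = sum_i f_i dx_i, the exterior derivative is
  d(omega) = sum_{i < j} (∂f_j/∂x_i - ∂f_i/∂x_j) dx_i ∧ dx_j.
  coefficient of dx ∧ dy: ∂f_2/∂x - ∂f_1/∂y = ∂(y*(3*y - z))/∂x - ∂(4*y*z)/∂y = -4*z
  coefficient of dx ∧ dz: ∂f_3/∂x - ∂f_1/∂z = ∂(2*y^2 + z^2 + 3)/∂x - ∂(4*y*z)/∂z = -4*y
  coefficient of dy ∧ dz: ∂f_3/∂y - ∂f_2/∂z = ∂(2*y^2 + z^2 + 3)/∂y - ∂(y*(3*y - z))/∂z = 5*y
Assembling: d(omega) = (-4*z) dx ∧ dy + (-4*y) dx ∧ dz + (5*y) dy ∧ dz.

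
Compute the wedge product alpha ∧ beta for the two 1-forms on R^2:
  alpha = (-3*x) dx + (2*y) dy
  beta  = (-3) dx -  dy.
alpha ∧ beta = (3*x + 6*y) dx ∧ dy

Distribute the wedge, using dx_i ∧ dx_j = -dx_j ∧ dx_i and dx_i ∧ dx_i = 0. For each pair (i, j) with i < j, the coefficient of dx_i ∧ dx_j in alpha ∧ beta is (alpha_i * beta_j - alpha_j * beta_i). Collecting: alpha ∧ beta = (3*x + 6*y) dx ∧ dy.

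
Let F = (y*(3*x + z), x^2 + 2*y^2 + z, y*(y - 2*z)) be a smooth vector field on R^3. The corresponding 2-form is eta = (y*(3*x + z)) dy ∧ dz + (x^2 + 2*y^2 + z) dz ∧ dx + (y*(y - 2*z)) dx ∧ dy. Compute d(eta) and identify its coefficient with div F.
d(eta) = (5*y) dx ∧ dy ∧ dz; div F = 5*y

For a 2-form in R^3 of the form above, applying d gives a 3-form with coefficient ∂P/∂x + ∂Q/∂y + ∂R/∂z:
  ∂P/∂x = 3*y
  ∂Q/∂y = 4*y
  ∂R/∂z = -2*y
Sum = 5*y, which is exactly div F.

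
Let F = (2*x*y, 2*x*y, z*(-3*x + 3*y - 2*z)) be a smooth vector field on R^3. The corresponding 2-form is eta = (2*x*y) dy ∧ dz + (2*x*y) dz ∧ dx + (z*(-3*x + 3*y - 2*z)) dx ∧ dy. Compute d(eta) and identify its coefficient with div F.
d(eta) = (-x + 5*y - 4*z) dx ∧ dy ∧ dz; div F = -x + 5*y - 4*z

For a 2-form in R^3 of the form above, applying d gives a 3-form with coefficient ∂P/∂x + ∂Q/∂y + ∂R/∂z:
  ∂P/∂x = 2*y
  ∂Q/∂y = 2*x
  ∂R/∂z = -3*x + 3*y - 4*z
Sum = -x + 5*y - 4*z, which is exactly div F.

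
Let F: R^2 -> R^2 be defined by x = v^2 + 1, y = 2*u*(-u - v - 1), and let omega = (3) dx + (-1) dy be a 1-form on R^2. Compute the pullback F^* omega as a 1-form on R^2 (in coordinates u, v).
F^* omega = (4*u + 2*v + 2) du + (2*u + 6*v) dv

Using F^*(f dg) = (f ∘ F) d(g ∘ F), substitute each coordinate x_i by F_i(u, v) in f_i, and replace dx_i by d F_i = (∂F_i/∂u) du + (∂F_i/∂v) dv.
  For the x component: f_1(F) = 3; d F_1 = (0) du + (2*v) dv
  For the y component: f_2(F) = -1; d F_2 = (-4*u - 2*v - 2) du + (-2*u) dv
Combining and collecting du, dv coefficients:
  coeff of du: 4*u + 2*v + 2
  coeff of dv: 2*u + 6*v
F^* omega = (4*u + 2*v + 2) du + (2*u + 6*v) dv.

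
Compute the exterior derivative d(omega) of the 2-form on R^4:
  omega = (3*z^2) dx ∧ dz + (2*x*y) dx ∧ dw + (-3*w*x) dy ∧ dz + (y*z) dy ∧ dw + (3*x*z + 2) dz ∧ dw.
d(omega) = (-2*x) dx ∧ dy ∧ dw + (-3*w) dx ∧ dy ∧ dz + (-3*x - y) dy ∧ dz ∧ dw + (3*z) dx ∧ dz ∧ dw

For a 2-form omega = sum_{i<j} g_{ij} dx_i ∧ dx_j, the exterior derivative is
  d(omega) = sum_{i<j} d(g_{ij}) ∧ dx_i ∧ dx_j = sum_{i<j, k} (∂g_{ij}/∂x_k) dx_k ∧ dx_i ∧ dx_j.
Expand each term, using dx_k ∧ dx_i ∧ dx_j = sgn(permutation) dx_{(a)} ∧ dx_{(b)} ∧ dx_{(c)} with (a < b < c) sorted:
  d(2*x*y) includes (∂/∂y)(2*x*y) dy = (2*x) dy, which multiplied by dx ∧ dw gives (-2*x) dx ∧ dy ∧ dw
  d(-3*w*x) includes (∂/∂x)(-3*w*x) dx = (-3*w) dx, which multiplied by dy ∧ dz gives (-3*w) dx ∧ dy ∧ dz
  d(-3*w*x) includes (∂/∂w)(-3*w*x) dw = (-3*x) dw, which multiplied by dy ∧ dz gives (-3*x) dy ∧ dz ∧ dw
  d(y*z) includes (∂/∂z)(y*z) dz = (y) dz, which multiplied by dy ∧ dw gives (-y) dy ∧ dz ∧ dw
  d(3*x*z + 2) includes (∂/∂x)(3*x*z + 2) dx = (3*z) dx, which multiplied by dz ∧ dw gives (3*z) dx ∧ dz ∧ dw
Collecting like 3-forms: d(omega) = (-2*x) dx ∧ dy ∧ dw + (-3*w) dx ∧ dy ∧ dz + (-3*x - y) dy ∧ dz ∧ dw + (3*z) dx ∧ dz ∧ dw.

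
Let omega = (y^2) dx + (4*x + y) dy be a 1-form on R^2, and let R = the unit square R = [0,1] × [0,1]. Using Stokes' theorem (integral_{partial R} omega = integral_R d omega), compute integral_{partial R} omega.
integral_(partial R) omega = 3

Stokes: integral_partial_R omega = integral_R d omega with d omega = (∂Q/∂x - ∂P/∂y) dx ∧ dy.
  ∂Q/∂x = 4
  ∂P/∂y = 2*y
  integrand = ∂Q/∂x - ∂P/∂y = 4 - 2*y.
Integrating over R: integral_0^1 integral_0^1 (4 - 2*y) dx dy = 3.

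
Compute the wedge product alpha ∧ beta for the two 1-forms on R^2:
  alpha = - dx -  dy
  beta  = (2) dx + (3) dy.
alpha ∧ beta = (-1) dx ∧ dy

Distribute the wedge, using dx_i ∧ dx_j = -dx_j ∧ dx_i and dx_i ∧ dx_i = 0. For each pair (i, j) with i < j, the coefficient of dx_i ∧ dx_j in alpha ∧ beta is (alpha_i * beta_j - alpha_j * beta_i). Collecting: alpha ∧ beta = (-1) dx ∧ dy.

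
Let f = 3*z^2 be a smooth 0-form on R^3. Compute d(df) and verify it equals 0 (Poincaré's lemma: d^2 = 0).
d(df) = 0

Step 1: df = sum_i (∂f/∂x_i) dx_i = (0) dx + (0) dy + (6*z) dz.
Step 2: Apply d again. Using the 1-form formula, the coefficient of dx ∧ dy in d(df) is ∂^2 f/∂x ∂y - ∂^2 f/∂y ∂x = (0) - (0) = 0 (equality of mixed partials for smooth f).
Similarly for dx ∧ dz and dy ∧ dz — all coefficients vanish. So d(df) = 0.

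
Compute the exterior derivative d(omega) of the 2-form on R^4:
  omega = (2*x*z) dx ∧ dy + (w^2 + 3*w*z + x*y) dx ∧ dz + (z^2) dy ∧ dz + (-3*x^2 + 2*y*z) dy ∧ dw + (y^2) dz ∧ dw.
d(omega) = (x) dx ∧ dy ∧ dz + (2*w + 3*z) dx ∧ dz ∧ dw + (-6*x) dx ∧ dy ∧ dw

For a 2-form omega = sum_{i<j} g_{ij} dx_i ∧ dx_j, the exterior derivative is
  d(omega) = sum_{i<j} d(g_{ij}) ∧ dx_i ∧ dx_j = sum_{i<j, k} (∂g_{ij}/∂x_k) dx_k ∧ dx_i ∧ dx_j.
Expand each term, using dx_k ∧ dx_i ∧ dx_j = sgn(permutation) dx_{(a)} ∧ dx_{(b)} ∧ dx_{(c)} with (a < b < c) sorted:
  d(2*x*z) includes (∂/∂z)(2*x*z) dz = (2*x) dz, which multiplied by dx ∧ dy gives (2*x) dx ∧ dy ∧ dz
  d(w^2 + 3*w*z + x*y) includes (∂/∂y)(w^2 + 3*w*z + x*y) dy = (x) dy, which multiplied by dx ∧ dz gives (-x) dx ∧ dy ∧ dz
  d(w^2 + 3*w*z + x*y) includes (∂/∂w)(w^2 + 3*w*z + x*y) dw = (2*w + 3*z) dw, which multiplied by dx ∧ dz gives (2*w + 3*z) dx ∧ dz ∧ dw
  d(-3*x^2 + 2*y*z) includes (∂/∂x)(-3*x^2 + 2*y*z) dx = (-6*x) dx, which multiplied by dy ∧ dw gives (-6*x) dx ∧ dy ∧ dw
  d(-3*x^2 + 2*y*z) includes (∂/∂z)(-3*x^2 + 2*y*z) dz = (2*y) dz, which multiplied by dy ∧ dw gives (-2*y) dy ∧ dz ∧ dw
  d(y^2) includes (∂/∂y)(y^2) dy = (2*y) dy, which multiplied by dz ∧ dw gives (2*y) dy ∧ dz ∧ dw
Collecting like 3-forms: d(omega) = (x) dx ∧ dy ∧ dz + (2*w + 3*z) dx ∧ dz ∧ dw + (-6*x) dx ∧ dy ∧ dw.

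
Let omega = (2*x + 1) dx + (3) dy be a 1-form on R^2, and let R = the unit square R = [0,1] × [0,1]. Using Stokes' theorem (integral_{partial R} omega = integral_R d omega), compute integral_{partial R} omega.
integral_(partial R) omega = 0

Stokes: integral_partial_R omega = integral_R d omega with d omega = (∂Q/∂x - ∂P/∂y) dx ∧ dy.
  ∂Q/∂x = 0
  ∂P/∂y = 0
  integrand = ∂Q/∂x - ∂P/∂y = 0.
Integrating over R: integral_0^1 integral_0^1 (0) dx dy = 0.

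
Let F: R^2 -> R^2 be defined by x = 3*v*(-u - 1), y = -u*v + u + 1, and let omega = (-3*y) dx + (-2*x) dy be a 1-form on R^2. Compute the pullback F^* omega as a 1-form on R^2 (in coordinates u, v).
F^* omega = (3*v*(-5*u*v + 5*u - 2*v + 5)) du + (-15*u^2*v + 9*u^2 - 15*u*v + 18*u + 9) dv

Using F^*(f dg) = (f ∘ F) d(g ∘ F), substitute each coordinate x_i by F_i(u, v) in f_i, and replace dx_i by d F_i = (∂F_i/∂u) du + (∂F_i/∂v) dv.
  For the x component: f_1(F) = 3*u*v - 3*u - 3; d F_1 = (-3*v) du + (-3*u - 3) dv
  For the y component: f_2(F) = 6*v*(u + 1); d F_2 = (1 - v) du + (-u) dv
Combining and collecting du, dv coefficients:
  coeff of du: 3*v*(-5*u*v + 5*u - 2*v + 5)
  coeff of dv: -15*u^2*v + 9*u^2 - 15*u*v + 18*u + 9
F^* omega = (3*v*(-5*u*v + 5*u - 2*v + 5)) du + (-15*u^2*v + 9*u^2 - 15*u*v + 18*u + 9) dv.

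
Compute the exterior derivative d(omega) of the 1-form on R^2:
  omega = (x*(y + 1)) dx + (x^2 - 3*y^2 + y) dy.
d(omega) = (x) dx ∧ dy

For a 1-form omega = sum_i f_i dx_i, the exterior derivative is
  d(omega) = sum_{i < j} (∂f_j/∂x_i - ∂f_i/∂x_j) dx_i ∧ dx_j.
  coefficient of dx ∧ dy: ∂f_2/∂x - ∂f_1/∂y = ∂(x^2 - 3*y^2 + y)/∂x - ∂(x*(y + 1))/∂y = x
Assembling: d(omega) = (x) dx ∧ dy.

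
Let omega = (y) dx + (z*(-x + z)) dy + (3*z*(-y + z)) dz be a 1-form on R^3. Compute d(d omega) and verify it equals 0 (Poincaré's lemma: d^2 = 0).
d(d omega) = 0

Step 1: d omega = sum_{i<j} (∂f_j/∂x_i - ∂f_i/∂x_j) dx_i ∧ dx_j:
  coeff of dx ∧ dy: -z - 1
  coeff of dx ∧ dz: 0
  coeff of dy ∧ dz: x - 5*z
Step 2: Apply d again to each 2-form coefficient. The only possible 3-form in R^3 is dx ∧ dy ∧ dz, with coefficient
  ∂(coeff of dy∧dz)/∂x - ∂(coeff of dx∧dz)/∂y + ∂(coeff of dx∧dy)/∂z
  = ∂/∂x (x - 5*z) - ∂/∂y (0) + ∂/∂z (-z - 1).
Each of these terms simplifies to sums of mixed partials that cancel in pairs. The result is 0 (by equality of mixed partials for smooth functions — Schwarz / Clairaut).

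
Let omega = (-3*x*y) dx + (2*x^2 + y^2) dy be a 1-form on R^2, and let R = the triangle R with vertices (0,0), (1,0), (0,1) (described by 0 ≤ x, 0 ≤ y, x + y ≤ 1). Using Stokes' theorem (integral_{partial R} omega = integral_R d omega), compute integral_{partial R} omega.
integral_(partial R) omega = 7/6

Stokes: integral_partial_R omega = integral_R d omega with d omega = (∂Q/∂x - ∂P/∂y) dx ∧ dy.
  ∂Q/∂x = 4*x
  ∂P/∂y = -3*x
  integrand = ∂Q/∂x - ∂P/∂y = 7*x.
Integrating over R: integral_0^1 integral_0^{1-x} (7*x) dy dx = 7/6.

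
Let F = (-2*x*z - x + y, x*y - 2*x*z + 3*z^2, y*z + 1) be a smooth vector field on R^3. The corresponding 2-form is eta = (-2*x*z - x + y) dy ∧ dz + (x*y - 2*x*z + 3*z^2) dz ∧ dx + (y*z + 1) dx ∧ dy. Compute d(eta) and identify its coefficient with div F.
d(eta) = (x + y - 2*z - 1) dx ∧ dy ∧ dz; div F = x + y - 2*z - 1

For a 2-form in R^3 of the form above, applying d gives a 3-form with coefficient ∂P/∂x + ∂Q/∂y + ∂R/∂z:
  ∂P/∂x = -2*z - 1
  ∂Q/∂y = x
  ∂R/∂z = y
Sum = x + y - 2*z - 1, which is exactly div F.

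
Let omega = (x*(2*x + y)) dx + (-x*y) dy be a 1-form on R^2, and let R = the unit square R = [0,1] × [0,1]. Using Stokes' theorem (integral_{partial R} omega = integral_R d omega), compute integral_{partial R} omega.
integral_(partial R) omega = -1

Stokes: integral_partial_R omega = integral_R d omega with d omega = (∂Q/∂x - ∂P/∂y) dx ∧ dy.
  ∂Q/∂x = -y
  ∂P/∂y = x
  integrand = ∂Q/∂x - ∂P/∂y = -x - y.
Integrating over R: integral_0^1 integral_0^1 (-x - y) dx dy = -1.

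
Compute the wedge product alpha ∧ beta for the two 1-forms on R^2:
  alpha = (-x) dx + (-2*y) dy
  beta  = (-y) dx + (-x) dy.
alpha ∧ beta = (x^2 - 2*y^2) dx ∧ dy

Distribute the wedge, using dx_i ∧ dx_j = -dx_j ∧ dx_i and dx_i ∧ dx_i = 0. For each pair (i, j) with i < j, the coefficient of dx_i ∧ dx_j in alpha ∧ beta is (alpha_i * beta_j - alpha_j * beta_i). Collecting: alpha ∧ beta = (x^2 - 2*y^2) dx ∧ dy.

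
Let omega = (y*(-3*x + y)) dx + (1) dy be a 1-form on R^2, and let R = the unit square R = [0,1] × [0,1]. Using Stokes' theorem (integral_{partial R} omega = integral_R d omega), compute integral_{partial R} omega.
integral_(partial R) omega = 1/2

Stokes: integral_partial_R omega = integral_R d omega with d omega = (∂Q/∂x - ∂P/∂y) dx ∧ dy.
  ∂Q/∂x = 0
  ∂P/∂y = -3*x + 2*y
  integrand = ∂Q/∂x - ∂P/∂y = 3*x - 2*y.
Integrating over R: integral_0^1 integral_0^1 (3*x - 2*y) dx dy = 1/2.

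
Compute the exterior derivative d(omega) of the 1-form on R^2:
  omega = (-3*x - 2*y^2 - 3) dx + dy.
d(omega) = (4*y) dx ∧ dy

For a 1-form omega = sum_i f_i dx_i, the exterior derivative is
  d(omega) = sum_{i < j} (∂f_j/∂x_i - ∂f_i/∂x_j) dx_i ∧ dx_j.
  coefficient of dx ∧ dy: ∂f_2/∂x - ∂f_1/∂y = ∂(1)/∂x - ∂(-3*x - 2*y^2 - 3)/∂y = 4*y
Assembling: d(omega) = (4*y) dx ∧ dy.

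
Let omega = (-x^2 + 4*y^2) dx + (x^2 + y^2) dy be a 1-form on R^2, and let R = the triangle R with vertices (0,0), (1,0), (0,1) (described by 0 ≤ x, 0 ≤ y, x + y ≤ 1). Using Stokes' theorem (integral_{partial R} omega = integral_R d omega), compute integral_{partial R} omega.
integral_(partial R) omega = -1

Stokes: integral_partial_R omega = integral_R d omega with d omega = (∂Q/∂x - ∂P/∂y) dx ∧ dy.
  ∂Q/∂x = 2*x
  ∂P/∂y = 8*y
  integrand = ∂Q/∂x - ∂P/∂y = 2*x - 8*y.
Integrating over R: integral_0^1 integral_0^{1-x} (2*x - 8*y) dy dx = -1.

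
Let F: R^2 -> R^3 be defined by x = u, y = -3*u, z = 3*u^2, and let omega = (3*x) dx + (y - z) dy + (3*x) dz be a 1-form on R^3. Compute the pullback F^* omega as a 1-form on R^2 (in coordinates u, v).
F^* omega = (3*u*(9*u + 4)) du

Using F^*(f dg) = (f ∘ F) d(g ∘ F), substitute each coordinate x_i by F_i(u, v) in f_i, and replace dx_i by d F_i = (∂F_i/∂u) du + (∂F_i/∂v) dv.
  For the x component: f_1(F) = 3*u; d F_1 = (1) du + (0) dv
  For the y component: f_2(F) = 3*u*(-u - 1); d F_2 = (-3) du + (0) dv
  For the z component: f_3(F) = 3*u; d F_3 = (6*u) du + (0) dv
Combining and collecting du, dv coefficients:
  coeff of du: 3*u*(9*u + 4)
  coeff of dv: 0
F^* omega = (3*u*(9*u + 4)) du.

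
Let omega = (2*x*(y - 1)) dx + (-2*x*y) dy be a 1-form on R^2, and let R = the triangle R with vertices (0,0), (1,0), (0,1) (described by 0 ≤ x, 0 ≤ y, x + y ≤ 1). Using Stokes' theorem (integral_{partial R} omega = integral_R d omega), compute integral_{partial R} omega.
integral_(partial R) omega = -2/3

Stokes: integral_partial_R omega = integral_R d omega with d omega = (∂Q/∂x - ∂P/∂y) dx ∧ dy.
  ∂Q/∂x = -2*y
  ∂P/∂y = 2*x
  integrand = ∂Q/∂x - ∂P/∂y = -2*x - 2*y.
Integrating over R: integral_0^1 integral_0^{1-x} (-2*x - 2*y) dy dx = -2/3.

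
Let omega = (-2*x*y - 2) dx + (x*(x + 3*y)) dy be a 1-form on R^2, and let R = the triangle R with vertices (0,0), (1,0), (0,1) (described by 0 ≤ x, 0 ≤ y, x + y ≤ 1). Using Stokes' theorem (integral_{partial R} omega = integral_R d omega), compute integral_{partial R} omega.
integral_(partial R) omega = 7/6

Stokes: integral_partial_R omega = integral_R d omega with d omega = (∂Q/∂x - ∂P/∂y) dx ∧ dy.
  ∂Q/∂x = 2*x + 3*y
  ∂P/∂y = -2*x
  integrand = ∂Q/∂x - ∂P/∂y = 4*x + 3*y.
Integrating over R: integral_0^1 integral_0^{1-x} (4*x + 3*y) dy dx = 7/6.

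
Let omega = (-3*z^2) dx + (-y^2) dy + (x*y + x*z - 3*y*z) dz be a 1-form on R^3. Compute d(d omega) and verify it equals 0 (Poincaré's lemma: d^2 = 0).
d(d omega) = 0

Step 1: d omega = sum_{i<j} (∂f_j/∂x_i - ∂f_i/∂x_j) dx_i ∧ dx_j:
  coeff of dx ∧ dy: 0
  coeff of dx ∧ dz: y + 7*z
  coeff of dy ∧ dz: x - 3*z
Step 2: Apply d again to each 2-form coefficient. The only possible 3-form in R^3 is dx ∧ dy ∧ dz, with coefficient
  ∂(coeff of dy∧dz)/∂x - ∂(coeff of dx∧dz)/∂y + ∂(coeff of dx∧dy)/∂z
  = ∂/∂x (x - 3*z) - ∂/∂y (y + 7*z) + ∂/∂z (0).
Each of these terms simplifies to sums of mixed partials that cancel in pairs. The result is 0 (by equality of mixed partials for smooth functions — Schwarz / Clairaut).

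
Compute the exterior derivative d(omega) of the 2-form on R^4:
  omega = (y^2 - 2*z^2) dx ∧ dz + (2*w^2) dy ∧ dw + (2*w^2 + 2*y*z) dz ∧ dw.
d(omega) = (-2*y) dx ∧ dy ∧ dz + (2*z) dy ∧ dz ∧ dw

For a 2-form omega = sum_{i<j} g_{ij} dx_i ∧ dx_j, the exterior derivative is
  d(omega) = sum_{i<j} d(g_{ij}) ∧ dx_i ∧ dx_j = sum_{i<j, k} (∂g_{ij}/∂x_k) dx_k ∧ dx_i ∧ dx_j.
Expand each term, using dx_k ∧ dx_i ∧ dx_j = sgn(permutation) dx_{(a)} ∧ dx_{(b)} ∧ dx_{(c)} with (a < b < c) sorted:
  d(y^2 - 2*z^2) includes (∂/∂y)(y^2 - 2*z^2) dy = (2*y) dy, which multiplied by dx ∧ dz gives (-2*y) dx ∧ dy ∧ dz
  d(2*w^2 + 2*y*z) includes (∂/∂y)(2*w^2 + 2*y*z) dy = (2*z) dy, which multiplied by dz ∧ dw gives (2*z) dy ∧ dz ∧ dw
Collecting like 3-forms: d(omega) = (-2*y) dx ∧ dy ∧ dz + (2*z) dy ∧ dz ∧ dw.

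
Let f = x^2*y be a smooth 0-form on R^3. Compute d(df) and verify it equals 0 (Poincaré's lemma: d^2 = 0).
d(df) = 0

Step 1: df = sum_i (∂f/∂x_i) dx_i = (2*x*y) dx + (x^2) dy + (0) dz.
Step 2: Apply d again. Using the 1-form formula, the coefficient of dx ∧ dy in d(df) is ∂^2 f/∂x ∂y - ∂^2 f/∂y ∂x = (2*x) - (2*x) = 0 (equality of mixed partials for smooth f).
Similarly for dx ∧ dz and dy ∧ dz — all coefficients vanish. So d(df) = 0.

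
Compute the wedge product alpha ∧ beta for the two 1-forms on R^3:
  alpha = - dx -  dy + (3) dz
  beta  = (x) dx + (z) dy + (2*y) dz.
alpha ∧ beta = (x - z) dx ∧ dy + (-3*x - 2*y) dx ∧ dz + (-2*y - 3*z) dy ∧ dz

Distribute the wedge, using dx_i ∧ dx_j = -dx_j ∧ dx_i and dx_i ∧ dx_i = 0. For each pair (i, j) with i < j, the coefficient of dx_i ∧ dx_j in alpha ∧ beta is (alpha_i * beta_j - alpha_j * beta_i). Collecting: alpha ∧ beta = (x - z) dx ∧ dy + (-3*x - 2*y) dx ∧ dz + (-2*y - 3*z) dy ∧ dz.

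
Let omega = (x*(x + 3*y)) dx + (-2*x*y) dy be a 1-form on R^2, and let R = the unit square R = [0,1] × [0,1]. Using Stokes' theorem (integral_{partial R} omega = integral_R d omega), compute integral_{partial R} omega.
integral_(partial R) omega = -5/2

Stokes: integral_partial_R omega = integral_R d omega with d omega = (∂Q/∂x - ∂P/∂y) dx ∧ dy.
  ∂Q/∂x = -2*y
  ∂P/∂y = 3*x
  integrand = ∂Q/∂x - ∂P/∂y = -3*x - 2*y.
Integrating over R: integral_0^1 integral_0^1 (-3*x - 2*y) dx dy = -5/2.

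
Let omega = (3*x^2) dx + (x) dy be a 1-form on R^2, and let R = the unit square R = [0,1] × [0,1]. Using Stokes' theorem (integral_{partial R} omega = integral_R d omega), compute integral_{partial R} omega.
integral_(partial R) omega = 1

Stokes: integral_partial_R omega = integral_R d omega with d omega = (∂Q/∂x - ∂P/∂y) dx ∧ dy.
  ∂Q/∂x = 1
  ∂P/∂y = 0
  integrand = ∂Q/∂x - ∂P/∂y = 1.
Integrating over R: integral_0^1 integral_0^1 (1) dx dy = 1.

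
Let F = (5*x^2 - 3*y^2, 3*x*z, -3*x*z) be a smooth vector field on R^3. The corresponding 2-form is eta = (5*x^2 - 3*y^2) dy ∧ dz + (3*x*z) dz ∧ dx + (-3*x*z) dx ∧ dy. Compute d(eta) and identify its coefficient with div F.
d(eta) = (7*x) dx ∧ dy ∧ dz; div F = 7*x

For a 2-form in R^3 of the form above, applying d gives a 3-form with coefficient ∂P/∂x + ∂Q/∂y + ∂R/∂z:
  ∂P/∂x = 10*x
  ∂Q/∂y = 0
  ∂R/∂z = -3*x
Sum = 7*x, which is exactly div F.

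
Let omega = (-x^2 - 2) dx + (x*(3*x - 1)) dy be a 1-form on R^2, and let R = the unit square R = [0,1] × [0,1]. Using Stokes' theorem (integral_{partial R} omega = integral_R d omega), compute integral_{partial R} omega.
integral_(partial R) omega = 2

Stokes: integral_partial_R omega = integral_R d omega with d omega = (∂Q/∂x - ∂P/∂y) dx ∧ dy.
  ∂Q/∂x = 6*x - 1
  ∂P/∂y = 0
  integrand = ∂Q/∂x - ∂P/∂y = 6*x - 1.
Integrating over R: integral_0^1 integral_0^1 (6*x - 1) dx dy = 2.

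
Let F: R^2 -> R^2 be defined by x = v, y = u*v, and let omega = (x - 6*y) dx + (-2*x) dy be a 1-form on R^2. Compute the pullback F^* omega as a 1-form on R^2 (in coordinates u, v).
F^* omega = (-2*v^2) du + (v*(1 - 8*u)) dv

Using F^*(f dg) = (f ∘ F) d(g ∘ F), substitute each coordinate x_i by F_i(u, v) in f_i, and replace dx_i by d F_i = (∂F_i/∂u) du + (∂F_i/∂v) dv.
  For the x component: f_1(F) = v*(1 - 6*u); d F_1 = (0) du + (1) dv
  For the y component: f_2(F) = -2*v; d F_2 = (v) du + (u) dv
Combining and collecting du, dv coefficients:
  coeff of du: -2*v^2
  coeff of dv: v*(1 - 8*u)
F^* omega = (-2*v^2) du + (v*(1 - 8*u)) dv.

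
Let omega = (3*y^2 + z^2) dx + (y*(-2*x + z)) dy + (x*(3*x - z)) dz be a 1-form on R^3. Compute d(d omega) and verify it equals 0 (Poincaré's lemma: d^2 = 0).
d(d omega) = 0

Step 1: d omega = sum_{i<j} (∂f_j/∂x_i - ∂f_i/∂x_j) dx_i ∧ dx_j:
  coeff of dx ∧ dy: -8*y
  coeff of dx ∧ dz: 6*x - 3*z
  coeff of dy ∧ dz: -y
Step 2: Apply d again to each 2-form coefficient. The only possible 3-form in R^3 is dx ∧ dy ∧ dz, with coefficient
  ∂(coeff of dy∧dz)/∂x - ∂(coeff of dx∧dz)/∂y + ∂(coeff of dx∧dy)/∂z
  = ∂/∂x (-y) - ∂/∂y (6*x - 3*z) + ∂/∂z (-8*y).
Each of these terms simplifies to sums of mixed partials that cancel in pairs. The result is 0 (by equality of mixed partials for smooth functions — Schwarz / Clairaut).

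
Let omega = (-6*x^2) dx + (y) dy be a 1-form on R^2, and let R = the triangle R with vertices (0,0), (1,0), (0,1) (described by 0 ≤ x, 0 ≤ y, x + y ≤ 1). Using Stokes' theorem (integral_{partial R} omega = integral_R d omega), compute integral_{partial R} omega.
integral_(partial R) omega = 0

Stokes: integral_partial_R omega = integral_R d omega with d omega = (∂Q/∂x - ∂P/∂y) dx ∧ dy.
  ∂Q/∂x = 0
  ∂P/∂y = 0
  integrand = ∂Q/∂x - ∂P/∂y = 0.
Integrating over R: integral_0^1 integral_0^{1-x} (0) dy dx = 0.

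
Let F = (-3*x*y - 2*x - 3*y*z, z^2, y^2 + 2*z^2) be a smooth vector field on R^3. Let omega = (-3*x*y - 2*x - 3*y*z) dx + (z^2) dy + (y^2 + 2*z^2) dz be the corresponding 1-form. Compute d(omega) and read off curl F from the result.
d(omega) = (2*y - 2*z) dy ∧ dz + (-3*y) dz ∧ dx + (3*x + 3*z) dx ∧ dy; curl F = (2*y - 2*z, -3*y, 3*x + 3*z)

d omega = sum_{i<j} (∂f_j/∂x_i - ∂f_i/∂x_j) dx_i ∧ dx_j. Under the identification (dy ∧ dz, dz ∧ dx, dx ∧ dy) ↔ (e_x, e_y, e_z), the coefficients are exactly the components of curl F. Compute:
  ∂R/∂y - ∂Q/∂z = (2*y) - (2*z) = 2*y - 2*z
  ∂P/∂z - ∂R/∂x = (-3*y) - (0) = -3*y
  ∂Q/∂x - ∂P/∂y = (0) - (-3*x - 3*z) = 3*x + 3*z.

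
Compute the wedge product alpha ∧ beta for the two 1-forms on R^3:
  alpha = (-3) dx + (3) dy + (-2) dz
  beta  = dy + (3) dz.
alpha ∧ beta = (-3) dx ∧ dy + (-9) dx ∧ dz + (11) dy ∧ dz

Distribute the wedge, using dx_i ∧ dx_j = -dx_j ∧ dx_i and dx_i ∧ dx_i = 0. For each pair (i, j) with i < j, the coefficient of dx_i ∧ dx_j in alpha ∧ beta is (alpha_i * beta_j - alpha_j * beta_i). Collecting: alpha ∧ beta = (-3) dx ∧ dy + (-9) dx ∧ dz + (11) dy ∧ dz.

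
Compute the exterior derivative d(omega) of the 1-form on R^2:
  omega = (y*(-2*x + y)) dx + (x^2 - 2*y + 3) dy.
d(omega) = (4*x - 2*y) dx ∧ dy

For a 1-form omega = sum_i f_i dx_i, the exterior derivative is
  d(omega) = sum_{i < j} (∂f_j/∂x_i - ∂f_i/∂x_j) dx_i ∧ dx_j.
  coefficient of dx ∧ dy: ∂f_2/∂x - ∂f_1/∂y = ∂(x^2 - 2*y + 3)/∂x - ∂(y*(-2*x + y))/∂y = 4*x - 2*y
Assembling: d(omega) = (4*x - 2*y) dx ∧ dy.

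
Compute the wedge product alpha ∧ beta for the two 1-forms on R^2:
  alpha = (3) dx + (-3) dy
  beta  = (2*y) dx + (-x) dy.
alpha ∧ beta = (-3*x + 6*y) dx ∧ dy

Distribute the wedge, using dx_i ∧ dx_j = -dx_j ∧ dx_i and dx_i ∧ dx_i = 0. For each pair (i, j) with i < j, the coefficient of dx_i ∧ dx_j in alpha ∧ beta is (alpha_i * beta_j - alpha_j * beta_i). Collecting: alpha ∧ beta = (-3*x + 6*y) dx ∧ dy.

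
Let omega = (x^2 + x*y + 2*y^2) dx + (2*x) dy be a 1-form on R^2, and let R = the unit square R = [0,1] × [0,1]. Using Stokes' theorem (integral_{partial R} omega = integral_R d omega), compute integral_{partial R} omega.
integral_(partial R) omega = -1/2

Stokes: integral_partial_R omega = integral_R d omega with d omega = (∂Q/∂x - ∂P/∂y) dx ∧ dy.
  ∂Q/∂x = 2
  ∂P/∂y = x + 4*y
  integrand = ∂Q/∂x - ∂P/∂y = -x - 4*y + 2.
Integrating over R: integral_0^1 integral_0^1 (-x - 4*y + 2) dx dy = -1/2.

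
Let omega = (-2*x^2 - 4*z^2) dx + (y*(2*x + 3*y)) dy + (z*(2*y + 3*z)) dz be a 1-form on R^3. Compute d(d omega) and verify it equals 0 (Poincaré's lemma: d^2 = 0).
d(d omega) = 0

Step 1: d omega = sum_{i<j} (∂f_j/∂x_i - ∂f_i/∂x_j) dx_i ∧ dx_j:
  coeff of dx ∧ dy: 2*y
  coeff of dx ∧ dz: 8*z
  coeff of dy ∧ dz: 2*z
Step 2: Apply d again to each 2-form coefficient. The only possible 3-form in R^3 is dx ∧ dy ∧ dz, with coefficient
  ∂(coeff of dy∧dz)/∂x - ∂(coeff of dx∧dz)/∂y + ∂(coeff of dx∧dy)/∂z
  = ∂/∂x (2*z) - ∂/∂y (8*z) + ∂/∂z (2*y).
Each of these terms simplifies to sums of mixed partials that cancel in pairs. The result is 0 (by equality of mixed partials for smooth functions — Schwarz / Clairaut).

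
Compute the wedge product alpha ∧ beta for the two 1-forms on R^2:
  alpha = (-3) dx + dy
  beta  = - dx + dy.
alpha ∧ beta = (-2) dx ∧ dy

Distribute the wedge, using dx_i ∧ dx_j = -dx_j ∧ dx_i and dx_i ∧ dx_i = 0. For each pair (i, j) with i < j, the coefficient of dx_i ∧ dx_j in alpha ∧ beta is (alpha_i * beta_j - alpha_j * beta_i). Collecting: alpha ∧ beta = (-2) dx ∧ dy.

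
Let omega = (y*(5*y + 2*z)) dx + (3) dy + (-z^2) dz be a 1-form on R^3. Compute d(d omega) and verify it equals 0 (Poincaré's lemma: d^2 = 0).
d(d omega) = 0

Step 1: d omega = sum_{i<j} (∂f_j/∂x_i - ∂f_i/∂x_j) dx_i ∧ dx_j:
  coeff of dx ∧ dy: -10*y - 2*z
  coeff of dx ∧ dz: -2*y
  coeff of dy ∧ dz: 0
Step 2: Apply d again to each 2-form coefficient. The only possible 3-form in R^3 is dx ∧ dy ∧ dz, with coefficient
  ∂(coeff of dy∧dz)/∂x - ∂(coeff of dx∧dz)/∂y + ∂(coeff of dx∧dy)/∂z
  = ∂/∂x (0) - ∂/∂y (-2*y) + ∂/∂z (-10*y - 2*z).
Each of these terms simplifies to sums of mixed partials that cancel in pairs. The result is 0 (by equality of mixed partials for smooth functions — Schwarz / Clairaut).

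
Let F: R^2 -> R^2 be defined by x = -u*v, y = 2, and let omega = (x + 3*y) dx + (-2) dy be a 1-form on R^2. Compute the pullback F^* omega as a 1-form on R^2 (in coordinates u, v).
F^* omega = (v*(u*v - 6)) du + (u*(u*v - 6)) dv

Using F^*(f dg) = (f ∘ F) d(g ∘ F), substitute each coordinate x_i by F_i(u, v) in f_i, and replace dx_i by d F_i = (∂F_i/∂u) du + (∂F_i/∂v) dv.
  For the x component: f_1(F) = -u*v + 6; d F_1 = (-v) du + (-u) dv
  For the y component: f_2(F) = -2; d F_2 = (0) du + (0) dv
Combining and collecting du, dv coefficients:
  coeff of du: v*(u*v - 6)
  coeff of dv: u*(u*v - 6)
F^* omega = (v*(u*v - 6)) du + (u*(u*v - 6)) dv.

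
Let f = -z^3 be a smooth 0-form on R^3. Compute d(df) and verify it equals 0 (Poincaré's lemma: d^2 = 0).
d(df) = 0

Step 1: df = sum_i (∂f/∂x_i) dx_i = (0) dx + (0) dy + (-3*z^2) dz.
Step 2: Apply d again. Using the 1-form formula, the coefficient of dx ∧ dy in d(df) is ∂^2 f/∂x ∂y - ∂^2 f/∂y ∂x = (0) - (0) = 0 (equality of mixed partials for smooth f).
Similarly for dx ∧ dz and dy ∧ dz — all coefficients vanish. So d(df) = 0.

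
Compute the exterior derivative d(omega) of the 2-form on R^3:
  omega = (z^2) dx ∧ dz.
d(omega) = 0

For a 2-form omega = sum_{i<j} g_{ij} dx_i ∧ dx_j, the exterior derivative is
  d(omega) = sum_{i<j} d(g_{ij}) ∧ dx_i ∧ dx_j = sum_{i<j, k} (∂g_{ij}/∂x_k) dx_k ∧ dx_i ∧ dx_j.
Expand each term, using dx_k ∧ dx_i ∧ dx_j = sgn(permutation) dx_{(a)} ∧ dx_{(b)} ∧ dx_{(c)} with (a < b < c) sorted:

Collecting like 3-forms: d(omega) = 0.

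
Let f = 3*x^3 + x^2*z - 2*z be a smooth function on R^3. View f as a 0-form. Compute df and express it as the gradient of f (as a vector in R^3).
df = (x*(9*x + 2*z)) dx + (0) dy + (x^2 - 2) dz; grad f = (x*(9*x + 2*z), 0, x^2 - 2)

For a 0-form f, d f = (∂f/∂x) dx + (∂f/∂y) dy + (∂f/∂z) dz. The components of the vector representation are exactly the entries of grad f in Cartesian coordinates:
  ∂f/∂x = x*(9*x + 2*z)
  ∂f/∂y = 0
  ∂f/∂z = x^2 - 2.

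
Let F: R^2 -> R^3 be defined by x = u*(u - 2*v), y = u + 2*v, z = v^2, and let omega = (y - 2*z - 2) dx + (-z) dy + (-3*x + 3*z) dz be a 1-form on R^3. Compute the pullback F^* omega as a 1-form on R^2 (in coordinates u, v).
F^* omega = (2*u^2 - 4*u*v^2 + 2*u*v - 4*u + 4*v^3 - 5*v^2 + 4*v) du + (-6*u^2*v - 2*u^2 + 16*u*v^2 - 4*u*v + 4*u + 6*v^3 - 2*v^2) dv

Using F^*(f dg) = (f ∘ F) d(g ∘ F), substitute each coordinate x_i by F_i(u, v) in f_i, and replace dx_i by d F_i = (∂F_i/∂u) du + (∂F_i/∂v) dv.
  For the x component: f_1(F) = u - 2*v^2 + 2*v - 2; d F_1 = (2*u - 2*v) du + (-2*u) dv
  For the y component: f_2(F) = -v^2; d F_2 = (1) du + (2) dv
  For the z component: f_3(F) = -3*u^2 + 6*u*v + 3*v^2; d F_3 = (0) du + (2*v) dv
Combining and collecting du, dv coefficients:
  coeff of du: 2*u^2 - 4*u*v^2 + 2*u*v - 4*u + 4*v^3 - 5*v^2 + 4*v
  coeff of dv: -6*u^2*v - 2*u^2 + 16*u*v^2 - 4*u*v + 4*u + 6*v^3 - 2*v^2
F^* omega = (2*u^2 - 4*u*v^2 + 2*u*v - 4*u + 4*v^3 - 5*v^2 + 4*v) du + (-6*u^2*v - 2*u^2 + 16*u*v^2 - 4*u*v + 4*u + 6*v^3 - 2*v^2) dv.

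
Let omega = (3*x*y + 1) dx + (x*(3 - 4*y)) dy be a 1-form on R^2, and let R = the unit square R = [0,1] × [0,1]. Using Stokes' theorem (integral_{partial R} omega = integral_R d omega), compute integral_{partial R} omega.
integral_(partial R) omega = -1/2

Stokes: integral_partial_R omega = integral_R d omega with d omega = (∂Q/∂x - ∂P/∂y) dx ∧ dy.
  ∂Q/∂x = 3 - 4*y
  ∂P/∂y = 3*x
  integrand = ∂Q/∂x - ∂P/∂y = -3*x - 4*y + 3.
Integrating over R: integral_0^1 integral_0^1 (-3*x - 4*y + 3) dx dy = -1/2.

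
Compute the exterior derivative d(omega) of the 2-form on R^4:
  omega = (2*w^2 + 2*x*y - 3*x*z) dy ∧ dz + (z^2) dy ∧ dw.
d(omega) = (2*y - 3*z) dx ∧ dy ∧ dz + (4*w - 2*z) dy ∧ dz ∧ dw

For a 2-form omega = sum_{i<j} g_{ij} dx_i ∧ dx_j, the exterior derivative is
  d(omega) = sum_{i<j} d(g_{ij}) ∧ dx_i ∧ dx_j = sum_{i<j, k} (∂g_{ij}/∂x_k) dx_k ∧ dx_i ∧ dx_j.
Expand each term, using dx_k ∧ dx_i ∧ dx_j = sgn(permutation) dx_{(a)} ∧ dx_{(b)} ∧ dx_{(c)} with (a < b < c) sorted:
  d(2*w^2 + 2*x*y - 3*x*z) includes (∂/∂x)(2*w^2 + 2*x*y - 3*x*z) dx = (2*y - 3*z) dx, which multiplied by dy ∧ dz gives (2*y - 3*z) dx ∧ dy ∧ dz
  d(2*w^2 + 2*x*y - 3*x*z) includes (∂/∂w)(2*w^2 + 2*x*y - 3*x*z) dw = (4*w) dw, which multiplied by dy ∧ dz gives (4*w) dy ∧ dz ∧ dw
  d(z^2) includes (∂/∂z)(z^2) dz = (2*z) dz, which multiplied by dy ∧ dw gives (-2*z) dy ∧ dz ∧ dw
Collecting like 3-forms: d(omega) = (2*y - 3*z) dx ∧ dy ∧ dz + (4*w - 2*z) dy ∧ dz ∧ dw.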